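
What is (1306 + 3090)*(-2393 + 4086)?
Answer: 7442428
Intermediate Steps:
(1306 + 3090)*(-2393 + 4086) = 4396*1693 = 7442428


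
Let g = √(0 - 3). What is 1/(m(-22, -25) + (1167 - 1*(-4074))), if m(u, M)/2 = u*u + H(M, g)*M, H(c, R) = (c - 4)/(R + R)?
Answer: 18627/116180668 + 725*I*√3/116180668 ≈ 0.00016033 + 1.0808e-5*I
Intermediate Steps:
g = I*√3 (g = √(-3) = I*√3 ≈ 1.732*I)
H(c, R) = (-4 + c)/(2*R) (H(c, R) = (-4 + c)/((2*R)) = (-4 + c)*(1/(2*R)) = (-4 + c)/(2*R))
m(u, M) = 2*u² - I*M*√3*(-4 + M)/3 (m(u, M) = 2*(u*u + ((-4 + M)/(2*((I*√3))))*M) = 2*(u² + ((-I*√3/3)*(-4 + M)/2)*M) = 2*(u² + (-I*√3*(-4 + M)/6)*M) = 2*(u² - I*M*√3*(-4 + M)/6) = 2*u² - I*M*√3*(-4 + M)/3)
1/(m(-22, -25) + (1167 - 1*(-4074))) = 1/((2*(-22)² - ⅓*I*(-25)*√3*(-4 - 25)) + (1167 - 1*(-4074))) = 1/((2*484 - ⅓*I*(-25)*√3*(-29)) + (1167 + 4074)) = 1/((968 - 725*I*√3/3) + 5241) = 1/(6209 - 725*I*√3/3)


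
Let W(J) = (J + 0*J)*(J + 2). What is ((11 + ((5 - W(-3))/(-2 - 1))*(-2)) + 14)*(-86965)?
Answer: -6870235/3 ≈ -2.2901e+6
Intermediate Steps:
W(J) = J*(2 + J) (W(J) = (J + 0)*(2 + J) = J*(2 + J))
((11 + ((5 - W(-3))/(-2 - 1))*(-2)) + 14)*(-86965) = ((11 + ((5 - (-3)*(2 - 3))/(-2 - 1))*(-2)) + 14)*(-86965) = ((11 + ((5 - (-3)*(-1))/(-3))*(-2)) + 14)*(-86965) = ((11 + ((5 - 1*3)*(-⅓))*(-2)) + 14)*(-86965) = ((11 + ((5 - 3)*(-⅓))*(-2)) + 14)*(-86965) = ((11 + (2*(-⅓))*(-2)) + 14)*(-86965) = ((11 - ⅔*(-2)) + 14)*(-86965) = ((11 + 4/3) + 14)*(-86965) = (37/3 + 14)*(-86965) = (79/3)*(-86965) = -6870235/3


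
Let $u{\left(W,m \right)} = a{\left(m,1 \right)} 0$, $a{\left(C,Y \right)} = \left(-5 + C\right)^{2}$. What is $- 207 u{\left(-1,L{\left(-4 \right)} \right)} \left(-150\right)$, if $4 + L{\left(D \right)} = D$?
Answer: $0$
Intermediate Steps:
$L{\left(D \right)} = -4 + D$
$u{\left(W,m \right)} = 0$ ($u{\left(W,m \right)} = \left(-5 + m\right)^{2} \cdot 0 = 0$)
$- 207 u{\left(-1,L{\left(-4 \right)} \right)} \left(-150\right) = - 207 \cdot 0 \left(-150\right) = - 0 \left(-150\right) = \left(-1\right) 0 = 0$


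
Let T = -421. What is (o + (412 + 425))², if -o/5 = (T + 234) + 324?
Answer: 23104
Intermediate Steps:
o = -685 (o = -5*((-421 + 234) + 324) = -5*(-187 + 324) = -5*137 = -685)
(o + (412 + 425))² = (-685 + (412 + 425))² = (-685 + 837)² = 152² = 23104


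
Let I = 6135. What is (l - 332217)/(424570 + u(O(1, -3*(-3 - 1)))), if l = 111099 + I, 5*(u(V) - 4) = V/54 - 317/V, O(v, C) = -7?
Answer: -406317870/802461929 ≈ -0.50634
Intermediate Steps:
u(V) = 4 - 317/(5*V) + V/270 (u(V) = 4 + (V/54 - 317/V)/5 = 4 + (-317/V + V/54)/5 = 4 + (-317/(5*V) + V/270) = 4 - 317/(5*V) + V/270)
l = 117234 (l = 111099 + 6135 = 117234)
(l - 332217)/(424570 + u(O(1, -3*(-3 - 1)))) = (117234 - 332217)/(424570 + (1/270)*(-17118 - 7*(1080 - 7))/(-7)) = -214983/(424570 + (1/270)*(-⅐)*(-17118 - 7*1073)) = -214983/(424570 + (1/270)*(-⅐)*(-17118 - 7511)) = -214983/(424570 + (1/270)*(-⅐)*(-24629)) = -214983/(424570 + 24629/1890) = -214983/802461929/1890 = -214983*1890/802461929 = -406317870/802461929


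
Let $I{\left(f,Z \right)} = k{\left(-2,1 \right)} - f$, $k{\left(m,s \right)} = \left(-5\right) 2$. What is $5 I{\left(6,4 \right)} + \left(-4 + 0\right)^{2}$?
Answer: $-64$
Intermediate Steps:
$k{\left(m,s \right)} = -10$
$I{\left(f,Z \right)} = -10 - f$
$5 I{\left(6,4 \right)} + \left(-4 + 0\right)^{2} = 5 \left(-10 - 6\right) + \left(-4 + 0\right)^{2} = 5 \left(-10 - 6\right) + \left(-4\right)^{2} = 5 \left(-16\right) + 16 = -80 + 16 = -64$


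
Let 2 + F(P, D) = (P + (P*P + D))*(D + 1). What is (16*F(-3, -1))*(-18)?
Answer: 576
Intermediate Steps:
F(P, D) = -2 + (1 + D)*(D + P + P²) (F(P, D) = -2 + (P + (P*P + D))*(D + 1) = -2 + (P + (P² + D))*(1 + D) = -2 + (P + (D + P²))*(1 + D) = -2 + (D + P + P²)*(1 + D) = -2 + (1 + D)*(D + P + P²))
(16*F(-3, -1))*(-18) = (16*(-2 - 1 - 3 + (-1)² + (-3)² - 1*(-3) - 1*(-3)²))*(-18) = (16*(-2 - 1 - 3 + 1 + 9 + 3 - 1*9))*(-18) = (16*(-2 - 1 - 3 + 1 + 9 + 3 - 9))*(-18) = (16*(-2))*(-18) = -32*(-18) = 576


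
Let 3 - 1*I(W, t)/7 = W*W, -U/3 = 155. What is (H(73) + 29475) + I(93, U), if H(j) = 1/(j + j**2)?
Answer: -167715893/5402 ≈ -31047.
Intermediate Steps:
U = -465 (U = -3*155 = -465)
I(W, t) = 21 - 7*W**2 (I(W, t) = 21 - 7*W*W = 21 - 7*W**2)
(H(73) + 29475) + I(93, U) = (1/(73*(1 + 73)) + 29475) + (21 - 7*93**2) = ((1/73)/74 + 29475) + (21 - 7*8649) = ((1/73)*(1/74) + 29475) + (21 - 60543) = (1/5402 + 29475) - 60522 = 159223951/5402 - 60522 = -167715893/5402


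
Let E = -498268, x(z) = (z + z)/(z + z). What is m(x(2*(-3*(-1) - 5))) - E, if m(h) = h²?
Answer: 498269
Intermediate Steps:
x(z) = 1 (x(z) = (2*z)/((2*z)) = (2*z)*(1/(2*z)) = 1)
m(x(2*(-3*(-1) - 5))) - E = 1² - 1*(-498268) = 1 + 498268 = 498269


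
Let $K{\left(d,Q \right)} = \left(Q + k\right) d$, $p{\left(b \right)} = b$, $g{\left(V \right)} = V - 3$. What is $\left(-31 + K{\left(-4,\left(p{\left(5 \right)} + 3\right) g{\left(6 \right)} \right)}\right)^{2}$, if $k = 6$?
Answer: $22801$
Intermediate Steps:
$g{\left(V \right)} = -3 + V$
$K{\left(d,Q \right)} = d \left(6 + Q\right)$ ($K{\left(d,Q \right)} = \left(Q + 6\right) d = \left(6 + Q\right) d = d \left(6 + Q\right)$)
$\left(-31 + K{\left(-4,\left(p{\left(5 \right)} + 3\right) g{\left(6 \right)} \right)}\right)^{2} = \left(-31 - 4 \left(6 + \left(5 + 3\right) \left(-3 + 6\right)\right)\right)^{2} = \left(-31 - 4 \left(6 + 8 \cdot 3\right)\right)^{2} = \left(-31 - 4 \left(6 + 24\right)\right)^{2} = \left(-31 - 120\right)^{2} = \left(-151\right)^{2} = 22801$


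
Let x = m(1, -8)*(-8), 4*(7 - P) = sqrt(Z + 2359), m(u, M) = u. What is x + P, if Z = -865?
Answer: -1 - 3*sqrt(166)/4 ≈ -10.663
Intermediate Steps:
P = 7 - 3*sqrt(166)/4 (P = 7 - sqrt(-865 + 2359)/4 = 7 - 3*sqrt(166)/4 ≈ -2.6631)
x = -8 (x = 1*(-8) = -8)
x + P = -8 + (7 - 3*sqrt(166)/4) = -1 - 3*sqrt(166)/4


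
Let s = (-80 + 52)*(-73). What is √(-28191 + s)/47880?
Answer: I*√26147/47880 ≈ 0.0033772*I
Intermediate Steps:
s = 2044 (s = -28*(-73) = 2044)
√(-28191 + s)/47880 = √(-28191 + 2044)/47880 = √(-26147)*(1/47880) = (I*√26147)*(1/47880) = I*√26147/47880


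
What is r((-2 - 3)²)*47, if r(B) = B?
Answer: 1175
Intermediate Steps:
r((-2 - 3)²)*47 = (-2 - 3)²*47 = (-5)²*47 = 25*47 = 1175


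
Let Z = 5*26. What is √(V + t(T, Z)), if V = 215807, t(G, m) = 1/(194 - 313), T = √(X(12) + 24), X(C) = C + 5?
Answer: 6*√84890078/119 ≈ 464.55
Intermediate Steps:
X(C) = 5 + C
Z = 130
T = √41 (T = √((5 + 12) + 24) = √(17 + 24) = √41 ≈ 6.4031)
t(G, m) = -1/119 (t(G, m) = 1/(-119) = -1/119)
√(V + t(T, Z)) = √(215807 - 1/119) = √(25681032/119) = 6*√84890078/119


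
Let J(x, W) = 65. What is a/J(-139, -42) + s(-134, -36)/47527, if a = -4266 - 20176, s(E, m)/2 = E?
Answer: -1161672354/3089255 ≈ -376.04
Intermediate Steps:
s(E, m) = 2*E
a = -24442
a/J(-139, -42) + s(-134, -36)/47527 = -24442/65 + (2*(-134))/47527 = -24442*1/65 - 268*1/47527 = -24442/65 - 268/47527 = -1161672354/3089255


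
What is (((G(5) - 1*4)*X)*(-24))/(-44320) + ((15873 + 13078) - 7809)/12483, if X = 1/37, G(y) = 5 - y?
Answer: 1083384341/639691335 ≈ 1.6936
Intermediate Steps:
X = 1/37 ≈ 0.027027
(((G(5) - 1*4)*X)*(-24))/(-44320) + ((15873 + 13078) - 7809)/12483 = ((((5 - 1*5) - 1*4)*(1/37))*(-24))/(-44320) + ((15873 + 13078) - 7809)/12483 = ((((5 - 5) - 4)*(1/37))*(-24))*(-1/44320) + (28951 - 7809)*(1/12483) = (((0 - 4)*(1/37))*(-24))*(-1/44320) + 21142*(1/12483) = (-4*1/37*(-24))*(-1/44320) + 21142/12483 = -4/37*(-24)*(-1/44320) + 21142/12483 = (96/37)*(-1/44320) + 21142/12483 = -3/51245 + 21142/12483 = 1083384341/639691335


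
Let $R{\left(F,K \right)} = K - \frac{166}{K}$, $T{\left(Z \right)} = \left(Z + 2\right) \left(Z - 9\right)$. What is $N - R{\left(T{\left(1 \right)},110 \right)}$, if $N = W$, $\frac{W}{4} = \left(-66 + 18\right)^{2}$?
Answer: $\frac{500913}{55} \approx 9107.5$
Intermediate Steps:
$W = 9216$ ($W = 4 \left(-66 + 18\right)^{2} = 4 \left(-48\right)^{2} = 4 \cdot 2304 = 9216$)
$T{\left(Z \right)} = \left(-9 + Z\right) \left(2 + Z\right)$ ($T{\left(Z \right)} = \left(2 + Z\right) \left(-9 + Z\right) = \left(-9 + Z\right) \left(2 + Z\right)$)
$N = 9216$
$N - R{\left(T{\left(1 \right)},110 \right)} = 9216 - \left(110 - \frac{166}{110}\right) = 9216 - \left(110 - \frac{83}{55}\right) = 9216 - \frac{5967}{55} = \frac{500913}{55}$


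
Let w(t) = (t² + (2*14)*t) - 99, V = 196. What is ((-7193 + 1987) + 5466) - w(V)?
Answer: -43545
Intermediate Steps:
w(t) = -99 + t² + 28*t (w(t) = (t² + 28*t) - 99 = -99 + t² + 28*t)
((-7193 + 1987) + 5466) - w(V) = ((-7193 + 1987) + 5466) - (-99 + 196² + 28*196) = (-5206 + 5466) - (-99 + 38416 + 5488) = 260 - 1*43805 = 260 - 43805 = -43545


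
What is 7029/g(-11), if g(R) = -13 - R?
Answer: -7029/2 ≈ -3514.5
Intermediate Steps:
7029/g(-11) = 7029/(-13 - 1*(-11)) = 7029/(-13 + 11) = 7029/(-2) = 7029*(-½) = -7029/2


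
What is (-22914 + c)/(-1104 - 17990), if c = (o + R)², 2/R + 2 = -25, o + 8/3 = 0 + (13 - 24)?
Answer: 16566665/13919526 ≈ 1.1902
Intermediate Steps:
o = -41/3 (o = -8/3 + (0 + (13 - 24)) = -8/3 + (0 - 11) = -8/3 - 11 = -41/3 ≈ -13.667)
R = -2/27 (R = 2/(-2 - 25) = 2/(-27) = 2*(-1/27) = -2/27 ≈ -0.074074)
c = 137641/729 (c = (-41/3 - 2/27)² = (-371/27)² = 137641/729 ≈ 188.81)
(-22914 + c)/(-1104 - 17990) = (-22914 + 137641/729)/(-1104 - 17990) = -16566665/729/(-19094) = -16566665/729*(-1/19094) = 16566665/13919526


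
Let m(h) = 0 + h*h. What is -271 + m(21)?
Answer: 170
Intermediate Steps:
m(h) = h² (m(h) = 0 + h² = h²)
-271 + m(21) = -271 + 21² = -271 + 441 = 170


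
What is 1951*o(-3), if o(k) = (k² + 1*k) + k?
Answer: 5853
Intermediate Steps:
o(k) = k² + 2*k (o(k) = (k² + k) + k = (k + k²) + k = k² + 2*k)
1951*o(-3) = 1951*(-3*(2 - 3)) = 1951*(-3*(-1)) = 1951*3 = 5853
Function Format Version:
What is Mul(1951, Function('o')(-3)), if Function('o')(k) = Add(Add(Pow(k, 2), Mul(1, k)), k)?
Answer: 5853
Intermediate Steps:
Function('o')(k) = Add(Pow(k, 2), Mul(2, k)) (Function('o')(k) = Add(Add(Pow(k, 2), k), k) = Add(Add(k, Pow(k, 2)), k) = Add(Pow(k, 2), Mul(2, k)))
Mul(1951, Function('o')(-3)) = Mul(1951, Mul(-3, Add(2, -3))) = Mul(1951, Mul(-3, -1)) = Mul(1951, 3) = 5853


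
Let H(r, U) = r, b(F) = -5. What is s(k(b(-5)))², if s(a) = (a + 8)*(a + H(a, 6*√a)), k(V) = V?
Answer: 900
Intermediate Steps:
s(a) = 2*a*(8 + a) (s(a) = (a + 8)*(a + a) = (8 + a)*(2*a) = 2*a*(8 + a))
s(k(b(-5)))² = (2*(-5)*(8 - 5))² = (2*(-5)*3)² = (-30)² = 900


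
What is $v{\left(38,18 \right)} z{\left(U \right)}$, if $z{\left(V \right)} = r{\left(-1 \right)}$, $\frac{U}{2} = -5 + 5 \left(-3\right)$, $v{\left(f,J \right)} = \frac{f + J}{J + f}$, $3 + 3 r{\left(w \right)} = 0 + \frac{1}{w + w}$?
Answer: $- \frac{7}{6} \approx -1.1667$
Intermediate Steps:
$r{\left(w \right)} = -1 + \frac{1}{6 w}$ ($r{\left(w \right)} = -1 + \frac{0 + \frac{1}{w + w}}{3} = -1 + \frac{0 + \frac{1}{2 w}}{3} = -1 + \frac{\frac{1}{2} \frac{1}{w}}{3} = -1 + \frac{1}{6 w}$)
$v{\left(f,J \right)} = 1$ ($v{\left(f,J \right)} = \frac{J + f}{J + f} = 1$)
$U = -40$ ($U = 2 \left(-5 + 5 \left(-3\right)\right) = 2 \left(-5 - 15\right) = 2 \left(-20\right) = -40$)
$z{\left(V \right)} = - \frac{7}{6}$ ($z{\left(V \right)} = \frac{\frac{1}{6} - -1}{-1} = - (\frac{1}{6} + 1) = \left(-1\right) \frac{7}{6} = - \frac{7}{6}$)
$v{\left(38,18 \right)} z{\left(U \right)} = 1 \left(- \frac{7}{6}\right) = - \frac{7}{6}$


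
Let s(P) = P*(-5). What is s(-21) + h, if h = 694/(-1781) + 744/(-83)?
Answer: 14138749/147823 ≈ 95.646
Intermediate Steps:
s(P) = -5*P
h = -1382666/147823 (h = 694*(-1/1781) + 744*(-1/83) = -694/1781 - 744/83 = -1382666/147823 ≈ -9.3535)
s(-21) + h = -5*(-21) - 1382666/147823 = 105 - 1382666/147823 = 14138749/147823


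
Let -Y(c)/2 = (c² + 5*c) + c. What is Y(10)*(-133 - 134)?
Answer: 85440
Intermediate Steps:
Y(c) = -12*c - 2*c² (Y(c) = -2*((c² + 5*c) + c) = -2*(c² + 6*c) = -12*c - 2*c²)
Y(10)*(-133 - 134) = (-2*10*(6 + 10))*(-133 - 134) = -2*10*16*(-267) = -320*(-267) = 85440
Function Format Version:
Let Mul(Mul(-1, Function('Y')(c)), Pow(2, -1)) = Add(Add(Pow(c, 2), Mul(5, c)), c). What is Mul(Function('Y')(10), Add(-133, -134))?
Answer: 85440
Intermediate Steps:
Function('Y')(c) = Add(Mul(-12, c), Mul(-2, Pow(c, 2))) (Function('Y')(c) = Mul(-2, Add(Add(Pow(c, 2), Mul(5, c)), c)) = Mul(-2, Add(Pow(c, 2), Mul(6, c))) = Add(Mul(-12, c), Mul(-2, Pow(c, 2))))
Mul(Function('Y')(10), Add(-133, -134)) = Mul(Mul(-2, 10, Add(6, 10)), Add(-133, -134)) = Mul(Mul(-2, 10, 16), -267) = Mul(-320, -267) = 85440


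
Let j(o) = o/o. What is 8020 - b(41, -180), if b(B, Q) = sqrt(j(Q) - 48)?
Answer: 8020 - I*sqrt(47) ≈ 8020.0 - 6.8557*I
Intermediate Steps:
j(o) = 1
b(B, Q) = I*sqrt(47) (b(B, Q) = sqrt(1 - 48) = sqrt(-47) = I*sqrt(47))
8020 - b(41, -180) = 8020 - I*sqrt(47)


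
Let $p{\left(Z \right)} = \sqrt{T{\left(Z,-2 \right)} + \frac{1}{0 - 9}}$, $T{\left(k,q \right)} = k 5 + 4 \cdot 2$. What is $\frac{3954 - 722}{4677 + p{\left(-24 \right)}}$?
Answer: $\frac{68022288}{98434985} - \frac{4848 i \sqrt{1009}}{98434985} \approx 0.69104 - 0.0015644 i$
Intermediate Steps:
$T{\left(k,q \right)} = 8 + 5 k$ ($T{\left(k,q \right)} = 5 k + 8 = 8 + 5 k$)
$p{\left(Z \right)} = \sqrt{\frac{71}{9} + 5 Z}$ ($p{\left(Z \right)} = \sqrt{\left(8 + 5 Z\right) + \frac{1}{0 - 9}} = \sqrt{\left(8 + 5 Z\right) + \frac{1}{-9}} = \sqrt{\left(8 + 5 Z\right) - \frac{1}{9}} = \sqrt{\frac{71}{9} + 5 Z}$)
$\frac{3954 - 722}{4677 + p{\left(-24 \right)}} = \frac{3954 - 722}{4677 + \frac{\sqrt{71 + 45 \left(-24\right)}}{3}} = \frac{3232}{4677 + \frac{\sqrt{71 - 1080}}{3}} = \frac{3232}{4677 + \frac{\sqrt{-1009}}{3}} = \frac{3232}{4677 + \frac{i \sqrt{1009}}{3}}$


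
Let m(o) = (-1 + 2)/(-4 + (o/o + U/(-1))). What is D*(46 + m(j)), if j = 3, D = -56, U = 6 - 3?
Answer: -7700/3 ≈ -2566.7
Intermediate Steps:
U = 3
m(o) = -⅙ (m(o) = (-1 + 2)/(-4 + (o/o + 3/(-1))) = 1/(-4 + (1 + 3*(-1))) = 1/(-4 + (1 - 3)) = 1/(-4 - 2) = 1/(-6) = 1*(-⅙) = -⅙)
D*(46 + m(j)) = -56*(46 - ⅙) = -56*275/6 = -7700/3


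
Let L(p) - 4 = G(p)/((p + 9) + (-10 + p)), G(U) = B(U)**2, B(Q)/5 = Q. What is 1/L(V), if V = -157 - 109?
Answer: -533/1766768 ≈ -0.00030168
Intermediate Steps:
V = -266
B(Q) = 5*Q
G(U) = 25*U**2 (G(U) = (5*U)**2 = 25*U**2)
L(p) = 4 + 25*p**2/(-1 + 2*p) (L(p) = 4 + (25*p**2)/((p + 9) + (-10 + p)) = 4 + (25*p**2)/((9 + p) + (-10 + p)) = 4 + (25*p**2)/(-1 + 2*p) = 4 + 25*p**2/(-1 + 2*p))
1/L(V) = 1/((-4 + 8*(-266) + 25*(-266)**2)/(-1 + 2*(-266))) = 1/((-4 - 2128 + 25*70756)/(-1 - 532)) = 1/((-4 - 2128 + 1768900)/(-533)) = 1/(-1/533*1766768) = 1/(-1766768/533) = -533/1766768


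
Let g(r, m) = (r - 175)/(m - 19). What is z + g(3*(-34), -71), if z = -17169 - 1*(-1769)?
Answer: -1385723/90 ≈ -15397.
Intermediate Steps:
z = -15400 (z = -17169 + 1769 = -15400)
g(r, m) = (-175 + r)/(-19 + m)
z + g(3*(-34), -71) = -15400 + (-175 + 3*(-34))/(-19 - 71) = -15400 + (-175 - 102)/(-90) = -15400 - 1/90*(-277) = -15400 + 277/90 = -1385723/90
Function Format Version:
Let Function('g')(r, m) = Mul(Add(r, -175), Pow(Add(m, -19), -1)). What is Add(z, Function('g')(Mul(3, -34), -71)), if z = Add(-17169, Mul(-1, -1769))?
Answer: Rational(-1385723, 90) ≈ -15397.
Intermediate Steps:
z = -15400 (z = Add(-17169, 1769) = -15400)
Function('g')(r, m) = Mul(Pow(Add(-19, m), -1), Add(-175, r)) (Function('g')(r, m) = Mul(Add(-175, r), Pow(Add(-19, m), -1)) = Mul(Pow(Add(-19, m), -1), Add(-175, r)))
Add(z, Function('g')(Mul(3, -34), -71)) = Add(-15400, Mul(Pow(Add(-19, -71), -1), Add(-175, Mul(3, -34)))) = Add(-15400, Mul(Pow(-90, -1), Add(-175, -102))) = Add(-15400, Mul(Rational(-1, 90), -277)) = Add(-15400, Rational(277, 90)) = Rational(-1385723, 90)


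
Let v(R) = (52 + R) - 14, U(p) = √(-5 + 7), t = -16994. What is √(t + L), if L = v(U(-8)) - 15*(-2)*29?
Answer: √(-16086 + √2) ≈ 126.83*I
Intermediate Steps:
U(p) = √2
v(R) = 38 + R
L = 908 + √2 (L = (38 + √2) - 15*(-2)*29 = (38 + √2) + 30*29 = (38 + √2) + 870 = 908 + √2 ≈ 909.41)
√(t + L) = √(-16994 + (908 + √2)) = √(-16086 + √2)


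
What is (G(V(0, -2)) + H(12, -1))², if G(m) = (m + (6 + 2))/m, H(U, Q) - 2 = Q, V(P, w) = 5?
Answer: 324/25 ≈ 12.960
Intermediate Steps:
H(U, Q) = 2 + Q
G(m) = (8 + m)/m (G(m) = (m + 8)/m = (8 + m)/m)
(G(V(0, -2)) + H(12, -1))² = ((8 + 5)/5 + (2 - 1))² = ((⅕)*13 + 1)² = (13/5 + 1)² = (18/5)² = 324/25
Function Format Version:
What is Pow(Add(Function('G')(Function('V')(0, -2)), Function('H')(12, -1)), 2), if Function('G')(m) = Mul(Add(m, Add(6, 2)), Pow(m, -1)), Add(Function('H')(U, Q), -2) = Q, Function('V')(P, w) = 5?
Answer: Rational(324, 25) ≈ 12.960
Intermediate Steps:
Function('H')(U, Q) = Add(2, Q)
Function('G')(m) = Mul(Pow(m, -1), Add(8, m)) (Function('G')(m) = Mul(Add(m, 8), Pow(m, -1)) = Mul(Add(8, m), Pow(m, -1)) = Mul(Pow(m, -1), Add(8, m)))
Pow(Add(Function('G')(Function('V')(0, -2)), Function('H')(12, -1)), 2) = Pow(Add(Mul(Pow(5, -1), Add(8, 5)), Add(2, -1)), 2) = Pow(Add(Mul(Rational(1, 5), 13), 1), 2) = Pow(Add(Rational(13, 5), 1), 2) = Pow(Rational(18, 5), 2) = Rational(324, 25)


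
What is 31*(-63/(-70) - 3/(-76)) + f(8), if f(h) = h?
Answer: 14107/380 ≈ 37.124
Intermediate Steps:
31*(-63/(-70) - 3/(-76)) + f(8) = 31*(-63/(-70) - 3/(-76)) + 8 = 31*(-63*(-1/70) - 3*(-1/76)) + 8 = 31*(9/10 + 3/76) + 8 = 31*(357/380) + 8 = 11067/380 + 8 = 14107/380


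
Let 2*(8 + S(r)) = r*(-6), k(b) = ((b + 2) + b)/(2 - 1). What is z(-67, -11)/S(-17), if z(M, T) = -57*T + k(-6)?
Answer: 617/43 ≈ 14.349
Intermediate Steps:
k(b) = 2 + 2*b (k(b) = ((2 + b) + b)/1 = (2 + 2*b)*1 = 2 + 2*b)
z(M, T) = -10 - 57*T (z(M, T) = -57*T + (2 + 2*(-6)) = -57*T + (2 - 12) = -57*T - 10 = -10 - 57*T)
S(r) = -8 - 3*r (S(r) = -8 + (r*(-6))/2 = -8 + (-6*r)/2 = -8 - 3*r)
z(-67, -11)/S(-17) = (-10 - 57*(-11))/(-8 - 3*(-17)) = (-10 + 627)/(-8 + 51) = 617/43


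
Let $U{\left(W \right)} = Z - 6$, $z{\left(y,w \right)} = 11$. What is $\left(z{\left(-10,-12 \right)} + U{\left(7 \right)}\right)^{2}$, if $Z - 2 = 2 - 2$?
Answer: $49$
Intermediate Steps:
$Z = 2$ ($Z = 2 + \left(2 - 2\right) = 2 + 0 = 2$)
$U{\left(W \right)} = -4$ ($U{\left(W \right)} = 2 - 6 = -4$)
$\left(z{\left(-10,-12 \right)} + U{\left(7 \right)}\right)^{2} = \left(11 - 4\right)^{2} = 7^{2} = 49$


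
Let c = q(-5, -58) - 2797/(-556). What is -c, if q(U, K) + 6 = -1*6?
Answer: 3875/556 ≈ 6.9694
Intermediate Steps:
q(U, K) = -12 (q(U, K) = -6 - 1*6 = -6 - 6 = -12)
c = -3875/556 (c = -12 - 2797/(-556) = -12 - 2797*(-1/556) = -12 + 2797/556 = -3875/556 ≈ -6.9694)
-c = -1*(-3875/556) = 3875/556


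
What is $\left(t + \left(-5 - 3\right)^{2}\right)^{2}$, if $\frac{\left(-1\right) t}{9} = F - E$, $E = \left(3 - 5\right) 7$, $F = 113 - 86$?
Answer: $93025$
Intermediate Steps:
$F = 27$
$E = -14$ ($E = \left(-2\right) 7 = -14$)
$t = -369$ ($t = - 9 \left(27 - -14\right) = - 9 \left(27 + 14\right) = \left(-9\right) 41 = -369$)
$\left(t + \left(-5 - 3\right)^{2}\right)^{2} = \left(-369 + \left(-5 - 3\right)^{2}\right)^{2} = \left(-369 + \left(-8\right)^{2}\right)^{2} = \left(-369 + 64\right)^{2} = \left(-305\right)^{2} = 93025$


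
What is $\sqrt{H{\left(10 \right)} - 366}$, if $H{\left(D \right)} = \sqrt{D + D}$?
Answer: $\sqrt{-366 + 2 \sqrt{5}} \approx 19.014 i$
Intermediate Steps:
$H{\left(D \right)} = \sqrt{2} \sqrt{D}$ ($H{\left(D \right)} = \sqrt{2 D} = \sqrt{2} \sqrt{D}$)
$\sqrt{H{\left(10 \right)} - 366} = \sqrt{\sqrt{2} \sqrt{10} - 366} = \sqrt{2 \sqrt{5} - 366} = \sqrt{-366 + 2 \sqrt{5}}$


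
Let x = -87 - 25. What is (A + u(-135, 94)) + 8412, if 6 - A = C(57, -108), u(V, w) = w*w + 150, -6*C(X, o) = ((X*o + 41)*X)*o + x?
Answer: 18874126/3 ≈ 6.2914e+6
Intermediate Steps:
x = -112
C(X, o) = 56/3 - X*o*(41 + X*o)/6 (C(X, o) = -(((X*o + 41)*X)*o - 112)/6 = -(((41 + X*o)*X)*o - 112)/6 = -((X*(41 + X*o))*o - 112)/6 = -(X*o*(41 + X*o) - 112)/6 = -(-112 + X*o*(41 + X*o))/6 = 56/3 - X*o*(41 + X*o)/6)
u(V, w) = 150 + w² (u(V, w) = w² + 150 = 150 + w²)
A = 18821932/3 (A = 6 - (56/3 - 41/6*57*(-108) - ⅙*57²*(-108)²) = 6 - (56/3 + 42066 - ⅙*3249*11664) = 6 - (56/3 + 42066 - 6316056) = 6 - 1*(-18821914/3) = 6 + 18821914/3 = 18821932/3 ≈ 6.2740e+6)
(A + u(-135, 94)) + 8412 = (18821932/3 + (150 + 94²)) + 8412 = (18821932/3 + (150 + 8836)) + 8412 = (18821932/3 + 8986) + 8412 = 18848890/3 + 8412 = 18874126/3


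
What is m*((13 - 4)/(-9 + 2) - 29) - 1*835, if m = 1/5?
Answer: -29437/35 ≈ -841.06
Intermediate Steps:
m = 1/5 ≈ 0.20000
m*((13 - 4)/(-9 + 2) - 29) - 1*835 = ((13 - 4)/(-9 + 2) - 29)/5 - 1*835 = (9/(-7) - 29)/5 - 835 = (9*(-1/7) - 29)/5 - 835 = (-9/7 - 29)/5 - 835 = (1/5)*(-212/7) - 835 = -212/35 - 835 = -29437/35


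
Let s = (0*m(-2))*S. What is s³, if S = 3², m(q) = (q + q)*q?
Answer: 0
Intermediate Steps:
m(q) = 2*q² (m(q) = (2*q)*q = 2*q²)
S = 9
s = 0 (s = (0*(2*(-2)²))*9 = (0*(2*4))*9 = (0*8)*9 = 0*9 = 0)
s³ = 0³ = 0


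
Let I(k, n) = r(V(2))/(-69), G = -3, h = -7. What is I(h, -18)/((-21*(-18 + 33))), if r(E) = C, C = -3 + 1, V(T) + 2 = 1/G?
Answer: -2/21735 ≈ -9.2017e-5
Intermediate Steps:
V(T) = -7/3 (V(T) = -2 + 1/(-3) = -2 - 1/3 = -7/3)
C = -2
r(E) = -2
I(k, n) = 2/69 (I(k, n) = -2/(-69) = -2*(-1/69) = 2/69)
I(h, -18)/((-21*(-18 + 33))) = 2/(69*((-21*(-18 + 33)))) = 2/(69*((-21*15))) = (2/69)/(-315) = (2/69)*(-1/315) = -2/21735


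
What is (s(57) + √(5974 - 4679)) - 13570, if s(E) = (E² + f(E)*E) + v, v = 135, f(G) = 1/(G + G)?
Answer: -20371/2 + √1295 ≈ -10150.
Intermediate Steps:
f(G) = 1/(2*G)
s(E) = 271/2 + E² (s(E) = (E² + (1/(2*E))*E) + 135 = (E² + ½) + 135 = (½ + E²) + 135 = 271/2 + E²)
(s(57) + √(5974 - 4679)) - 13570 = ((271/2 + 57²) + √(5974 - 4679)) - 13570 = ((271/2 + 3249) + √1295) - 13570 = (6769/2 + √1295) - 13570 = -20371/2 + √1295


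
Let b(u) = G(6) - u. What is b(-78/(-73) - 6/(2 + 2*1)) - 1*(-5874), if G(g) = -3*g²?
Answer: 841899/146 ≈ 5766.4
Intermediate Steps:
b(u) = -108 - u (b(u) = -3*6² - u = -3*36 - u = -108 - u)
b(-78/(-73) - 6/(2 + 2*1)) - 1*(-5874) = (-108 - (-78/(-73) - 6/(2 + 2*1))) - 1*(-5874) = (-108 - (-78*(-1/73) - 6/(2 + 2))) + 5874 = (-108 - (78/73 - 6/4)) + 5874 = (-108 - (78/73 - 6*¼)) + 5874 = (-108 - (78/73 - 3/2)) + 5874 = (-108 - 1*(-63/146)) + 5874 = (-108 + 63/146) + 5874 = -15705/146 + 5874 = 841899/146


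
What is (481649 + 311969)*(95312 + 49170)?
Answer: 114663515876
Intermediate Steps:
(481649 + 311969)*(95312 + 49170) = 793618*144482 = 114663515876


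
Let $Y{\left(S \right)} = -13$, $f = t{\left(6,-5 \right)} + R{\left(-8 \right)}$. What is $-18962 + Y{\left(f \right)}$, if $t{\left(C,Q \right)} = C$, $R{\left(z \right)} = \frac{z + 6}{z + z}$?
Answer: $-18975$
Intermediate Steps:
$R{\left(z \right)} = \frac{6 + z}{2 z}$
$f = \frac{49}{8}$ ($f = 6 + \frac{6 - 8}{2 \left(-8\right)} = 6 + \frac{1}{2} \left(- \frac{1}{8}\right) \left(-2\right) = 6 + \frac{1}{8} = \frac{49}{8} \approx 6.125$)
$-18962 + Y{\left(f \right)} = -18962 - 13 = -18975$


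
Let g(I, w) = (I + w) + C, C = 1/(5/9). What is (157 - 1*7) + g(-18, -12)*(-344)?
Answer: 49254/5 ≈ 9850.8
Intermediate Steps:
C = 9/5 (C = 1/(5*(1/9)) = 1/(5/9) = 9/5 ≈ 1.8000)
g(I, w) = 9/5 + I + w (g(I, w) = (I + w) + 9/5 = 9/5 + I + w)
(157 - 1*7) + g(-18, -12)*(-344) = (157 - 1*7) + (9/5 - 18 - 12)*(-344) = (157 - 7) - 141/5*(-344) = 150 + 48504/5 = 49254/5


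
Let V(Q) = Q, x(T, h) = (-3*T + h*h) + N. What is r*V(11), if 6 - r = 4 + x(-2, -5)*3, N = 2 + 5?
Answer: -1232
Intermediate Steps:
N = 7
x(T, h) = 7 + h² - 3*T (x(T, h) = (-3*T + h*h) + 7 = (-3*T + h²) + 7 = (h² - 3*T) + 7 = 7 + h² - 3*T)
r = -112 (r = 6 - (4 + (7 + (-5)² - 3*(-2))*3) = 6 - (4 + (7 + 25 + 6)*3) = 6 - (4 + 38*3) = 6 - (4 + 114) = 6 - 1*118 = 6 - 118 = -112)
r*V(11) = -112*11 = -1232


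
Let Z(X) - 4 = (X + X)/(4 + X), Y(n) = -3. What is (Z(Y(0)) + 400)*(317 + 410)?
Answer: 289346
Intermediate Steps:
Z(X) = 4 + 2*X/(4 + X) (Z(X) = 4 + (X + X)/(4 + X) = 4 + (2*X)/(4 + X) = 4 + 2*X/(4 + X))
(Z(Y(0)) + 400)*(317 + 410) = (2*(8 + 3*(-3))/(4 - 3) + 400)*(317 + 410) = (2*(8 - 9)/1 + 400)*727 = (2*1*(-1) + 400)*727 = (-2 + 400)*727 = 398*727 = 289346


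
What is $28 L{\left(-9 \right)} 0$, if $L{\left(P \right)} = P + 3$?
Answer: $0$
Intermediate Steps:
$L{\left(P \right)} = 3 + P$
$28 L{\left(-9 \right)} 0 = 28 \left(3 - 9\right) 0 = 28 \left(-6\right) 0 = \left(-168\right) 0 = 0$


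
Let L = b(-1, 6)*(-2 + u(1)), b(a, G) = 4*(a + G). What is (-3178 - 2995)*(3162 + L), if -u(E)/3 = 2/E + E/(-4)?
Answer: -18623941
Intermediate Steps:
u(E) = -6/E + 3*E/4 (u(E) = -3*(2/E + E/(-4)) = -3*(2/E + E*(-¼)) = -3*(2/E - E/4) = -6/E + 3*E/4)
b(a, G) = 4*G + 4*a (b(a, G) = 4*(G + a) = 4*G + 4*a)
L = -145 (L = (4*6 + 4*(-1))*(-2 + (-6/1 + (¾)*1)) = (24 - 4)*(-2 + (-6*1 + ¾)) = 20*(-2 + (-6 + ¾)) = 20*(-2 - 21/4) = 20*(-29/4) = -145)
(-3178 - 2995)*(3162 + L) = (-3178 - 2995)*(3162 - 145) = -6173*3017 = -18623941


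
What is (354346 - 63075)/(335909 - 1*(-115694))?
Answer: 291271/451603 ≈ 0.64497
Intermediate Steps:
(354346 - 63075)/(335909 - 1*(-115694)) = 291271/(335909 + 115694) = 291271/451603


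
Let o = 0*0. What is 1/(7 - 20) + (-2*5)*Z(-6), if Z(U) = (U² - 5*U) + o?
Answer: -8581/13 ≈ -660.08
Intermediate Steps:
o = 0
Z(U) = U² - 5*U (Z(U) = (U² - 5*U) + 0 = U² - 5*U)
1/(7 - 20) + (-2*5)*Z(-6) = 1/(7 - 20) + (-2*5)*(-6*(-5 - 6)) = 1/(-13) - (-60)*(-11) = -1/13 - 10*66 = -1/13 - 660 = -8581/13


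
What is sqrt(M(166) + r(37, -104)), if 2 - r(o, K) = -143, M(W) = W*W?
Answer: sqrt(27701) ≈ 166.44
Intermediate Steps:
M(W) = W**2
r(o, K) = 145 (r(o, K) = 2 - 1*(-143) = 2 + 143 = 145)
sqrt(M(166) + r(37, -104)) = sqrt(166**2 + 145) = sqrt(27556 + 145) = sqrt(27701)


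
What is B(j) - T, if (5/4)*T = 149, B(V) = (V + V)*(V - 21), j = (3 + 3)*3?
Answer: -1136/5 ≈ -227.20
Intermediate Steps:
j = 18 (j = 6*3 = 18)
B(V) = 2*V*(-21 + V) (B(V) = (2*V)*(-21 + V) = 2*V*(-21 + V))
T = 596/5 (T = (4/5)*149 = 596/5 ≈ 119.20)
B(j) - T = 2*18*(-21 + 18) - 1*596/5 = 2*18*(-3) - 596/5 = -108 - 596/5 = -1136/5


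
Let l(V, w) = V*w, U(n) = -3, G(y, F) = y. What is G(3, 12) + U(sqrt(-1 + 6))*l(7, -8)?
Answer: 171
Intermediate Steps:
G(3, 12) + U(sqrt(-1 + 6))*l(7, -8) = 3 - 21*(-8) = 3 - 3*(-56) = 3 + 168 = 171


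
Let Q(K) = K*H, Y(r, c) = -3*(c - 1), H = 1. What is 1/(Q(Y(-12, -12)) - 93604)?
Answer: -1/93565 ≈ -1.0688e-5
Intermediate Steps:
Y(r, c) = 3 - 3*c (Y(r, c) = -3*(-1 + c) = 3 - 3*c)
Q(K) = K (Q(K) = K*1 = K)
1/(Q(Y(-12, -12)) - 93604) = 1/((3 - 3*(-12)) - 93604) = 1/((3 + 36) - 93604) = 1/(39 - 93604) = 1/(-93565) = -1/93565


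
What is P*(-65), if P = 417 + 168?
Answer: -38025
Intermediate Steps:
P = 585
P*(-65) = 585*(-65) = -38025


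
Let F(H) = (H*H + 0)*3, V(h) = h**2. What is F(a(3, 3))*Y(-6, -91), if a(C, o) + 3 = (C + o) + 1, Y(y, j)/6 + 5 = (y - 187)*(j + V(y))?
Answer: 3055680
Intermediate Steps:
Y(y, j) = -30 + 6*(-187 + y)*(j + y**2) (Y(y, j) = -30 + 6*((y - 187)*(j + y**2)) = -30 + 6*((-187 + y)*(j + y**2)) = -30 + 6*(-187 + y)*(j + y**2))
a(C, o) = -2 + C + o (a(C, o) = -3 + ((C + o) + 1) = -3 + (1 + C + o) = -2 + C + o)
F(H) = 3*H**2 (F(H) = (H**2 + 0)*3 = H**2*3 = 3*H**2)
F(a(3, 3))*Y(-6, -91) = (3*(-2 + 3 + 3)**2)*(-30 - 1122*(-91) - 1122*(-6)**2 + 6*(-6)**3 + 6*(-91)*(-6)) = (3*4**2)*(-30 + 102102 - 1122*36 + 6*(-216) + 3276) = (3*16)*(-30 + 102102 - 40392 - 1296 + 3276) = 48*63660 = 3055680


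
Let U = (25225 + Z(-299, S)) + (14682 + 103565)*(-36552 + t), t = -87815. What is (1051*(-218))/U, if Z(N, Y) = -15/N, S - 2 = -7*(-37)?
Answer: 68506282/4397093827761 ≈ 1.5580e-5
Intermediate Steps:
S = 261 (S = 2 - 7*(-37) = 2 + 259 = 261)
U = -4397093827761/299 (U = (25225 - 15/(-299)) + (14682 + 103565)*(-36552 - 87815) = (25225 - 15*(-1/299)) + 118247*(-124367) = (25225 + 15/299) - 14706024649 = 7542290/299 - 14706024649 = -4397093827761/299 ≈ -1.4706e+10)
(1051*(-218))/U = (1051*(-218))/(-4397093827761/299) = -229118*(-299/4397093827761) = 68506282/4397093827761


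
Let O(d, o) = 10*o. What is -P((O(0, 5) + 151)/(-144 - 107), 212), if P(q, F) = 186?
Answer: -186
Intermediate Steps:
-P((O(0, 5) + 151)/(-144 - 107), 212) = -1*186 = -186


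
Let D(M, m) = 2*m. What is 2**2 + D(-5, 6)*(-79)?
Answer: -944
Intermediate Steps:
2**2 + D(-5, 6)*(-79) = 2**2 + (2*6)*(-79) = 4 + 12*(-79) = 4 - 948 = -944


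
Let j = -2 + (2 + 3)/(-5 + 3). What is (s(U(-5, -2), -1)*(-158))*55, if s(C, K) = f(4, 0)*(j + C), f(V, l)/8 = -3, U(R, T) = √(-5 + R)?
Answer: -938520 + 208560*I*√10 ≈ -9.3852e+5 + 6.5953e+5*I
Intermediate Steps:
j = -9/2 (j = -2 + 5/(-2) = -2 + 5*(-½) = -2 - 5/2 = -9/2 ≈ -4.5000)
f(V, l) = -24 (f(V, l) = 8*(-3) = -24)
s(C, K) = 108 - 24*C (s(C, K) = -24*(-9/2 + C) = 108 - 24*C)
(s(U(-5, -2), -1)*(-158))*55 = ((108 - 24*√(-5 - 5))*(-158))*55 = ((108 - 24*I*√10)*(-158))*55 = (-17064 + 3792*I*√10)*55 = -938520 + 208560*I*√10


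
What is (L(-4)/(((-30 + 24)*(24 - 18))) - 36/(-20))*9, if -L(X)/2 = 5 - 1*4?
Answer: 167/10 ≈ 16.700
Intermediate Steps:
L(X) = -2 (L(X) = -2*(5 - 1*4) = -2*(5 - 4) = -2*1 = -2)
(L(-4)/(((-30 + 24)*(24 - 18))) - 36/(-20))*9 = (-2*1/((-30 + 24)*(24 - 18)) - 36/(-20))*9 = (-2/((-6*6)) - 36*(-1/20))*9 = (-2/(-36) + 9/5)*9 = (-2*(-1/36) + 9/5)*9 = (1/18 + 9/5)*9 = (167/90)*9 = 167/10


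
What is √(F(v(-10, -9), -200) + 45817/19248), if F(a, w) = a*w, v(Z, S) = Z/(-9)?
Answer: I*√5090514149/4812 ≈ 14.827*I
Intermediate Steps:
v(Z, S) = -Z/9 (v(Z, S) = Z*(-⅑) = -Z/9)
√(F(v(-10, -9), -200) + 45817/19248) = √(-⅑*(-10)*(-200) + 45817/19248) = √((10/9)*(-200) + 45817*(1/19248)) = √(-2000/9 + 45817/19248) = √(-12694549/57744) = I*√5090514149/4812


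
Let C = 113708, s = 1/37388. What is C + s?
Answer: 4251314705/37388 ≈ 1.1371e+5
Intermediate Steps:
s = 1/37388 ≈ 2.6747e-5
C + s = 113708 + 1/37388 = 4251314705/37388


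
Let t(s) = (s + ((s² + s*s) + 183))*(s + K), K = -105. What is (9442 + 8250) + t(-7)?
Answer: -12996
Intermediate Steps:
t(s) = (-105 + s)*(183 + s + 2*s²) (t(s) = (s + ((s² + s*s) + 183))*(s - 105) = (s + ((s² + s²) + 183))*(-105 + s) = (s + (2*s² + 183))*(-105 + s) = (s + (183 + 2*s²))*(-105 + s) = (183 + s + 2*s²)*(-105 + s) = (-105 + s)*(183 + s + 2*s²))
(9442 + 8250) + t(-7) = (9442 + 8250) + (-19215 - 209*(-7)² + 2*(-7)³ + 78*(-7)) = 17692 + (-19215 - 209*49 + 2*(-343) - 546) = 17692 + (-19215 - 10241 - 686 - 546) = 17692 - 30688 = -12996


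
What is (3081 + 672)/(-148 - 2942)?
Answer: -1251/1030 ≈ -1.2146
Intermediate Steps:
(3081 + 672)/(-148 - 2942) = 3753/(-3090) = 3753*(-1/3090) = -1251/1030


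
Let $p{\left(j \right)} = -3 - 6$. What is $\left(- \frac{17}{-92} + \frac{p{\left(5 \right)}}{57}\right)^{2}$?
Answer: $\frac{2209}{3055504} \approx 0.00072296$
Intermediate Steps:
$p{\left(j \right)} = -9$ ($p{\left(j \right)} = -3 - 6 = -9$)
$\left(- \frac{17}{-92} + \frac{p{\left(5 \right)}}{57}\right)^{2} = \left(- \frac{17}{-92} - \frac{9}{57}\right)^{2} = \left(\left(-17\right) \left(- \frac{1}{92}\right) - \frac{3}{19}\right)^{2} = \left(\frac{17}{92} - \frac{3}{19}\right)^{2} = \left(\frac{47}{1748}\right)^{2} = \frac{2209}{3055504}$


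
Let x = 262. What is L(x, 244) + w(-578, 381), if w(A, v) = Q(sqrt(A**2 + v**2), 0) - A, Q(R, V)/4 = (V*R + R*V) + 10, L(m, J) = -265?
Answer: 353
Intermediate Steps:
Q(R, V) = 40 + 8*R*V (Q(R, V) = 4*((V*R + R*V) + 10) = 4*((R*V + R*V) + 10) = 4*(2*R*V + 10) = 4*(10 + 2*R*V) = 40 + 8*R*V)
w(A, v) = 40 - A (w(A, v) = (40 + 8*sqrt(A**2 + v**2)*0) - A = (40 + 0) - A = 40 - A)
L(x, 244) + w(-578, 381) = -265 + (40 - 1*(-578)) = -265 + (40 + 578) = -265 + 618 = 353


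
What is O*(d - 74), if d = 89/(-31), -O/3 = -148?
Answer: -1058052/31 ≈ -34131.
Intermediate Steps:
O = 444 (O = -3*(-148) = 444)
d = -89/31 (d = 89*(-1/31) = -89/31 ≈ -2.8710)
O*(d - 74) = 444*(-89/31 - 74) = 444*(-2383/31) = -1058052/31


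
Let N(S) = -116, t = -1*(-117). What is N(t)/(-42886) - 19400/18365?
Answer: -82985806/78760139 ≈ -1.0537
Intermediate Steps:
t = 117
N(t)/(-42886) - 19400/18365 = -116/(-42886) - 19400/18365 = -116*(-1/42886) - 19400*1/18365 = 58/21443 - 3880/3673 = -82985806/78760139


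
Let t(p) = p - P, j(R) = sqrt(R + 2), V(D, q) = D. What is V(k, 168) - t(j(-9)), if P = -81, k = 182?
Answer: 101 - I*sqrt(7) ≈ 101.0 - 2.6458*I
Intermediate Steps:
j(R) = sqrt(2 + R)
t(p) = 81 + p (t(p) = p - 1*(-81) = p + 81 = 81 + p)
V(k, 168) - t(j(-9)) = 182 - (81 + sqrt(2 - 9)) = 182 - (81 + sqrt(-7)) = 182 - (81 + I*sqrt(7)) = 182 + (-81 - I*sqrt(7)) = 101 - I*sqrt(7)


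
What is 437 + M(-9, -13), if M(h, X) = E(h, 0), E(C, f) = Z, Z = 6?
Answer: 443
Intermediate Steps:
E(C, f) = 6
M(h, X) = 6
437 + M(-9, -13) = 437 + 6 = 443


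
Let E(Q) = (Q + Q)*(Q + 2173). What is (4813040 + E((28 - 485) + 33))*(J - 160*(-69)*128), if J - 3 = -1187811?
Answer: 750263725056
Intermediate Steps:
J = -1187808 (J = 3 - 1187811 = -1187808)
E(Q) = 2*Q*(2173 + Q) (E(Q) = (2*Q)*(2173 + Q) = 2*Q*(2173 + Q))
(4813040 + E((28 - 485) + 33))*(J - 160*(-69)*128) = (4813040 + 2*((28 - 485) + 33)*(2173 + ((28 - 485) + 33)))*(-1187808 - 160*(-69)*128) = (4813040 + 2*(-457 + 33)*(2173 + (-457 + 33)))*(-1187808 + 11040*128) = (4813040 + 2*(-424)*(2173 - 424))*(-1187808 + 1413120) = (4813040 + 2*(-424)*1749)*225312 = (4813040 - 1483152)*225312 = 3329888*225312 = 750263725056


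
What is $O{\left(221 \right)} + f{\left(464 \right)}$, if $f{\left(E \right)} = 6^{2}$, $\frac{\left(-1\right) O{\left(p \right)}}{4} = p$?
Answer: $-848$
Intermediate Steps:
$O{\left(p \right)} = - 4 p$
$f{\left(E \right)} = 36$
$O{\left(221 \right)} + f{\left(464 \right)} = \left(-4\right) 221 + 36 = -884 + 36 = -848$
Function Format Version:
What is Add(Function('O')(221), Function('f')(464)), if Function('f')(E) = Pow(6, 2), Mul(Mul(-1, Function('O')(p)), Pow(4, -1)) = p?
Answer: -848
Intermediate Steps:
Function('O')(p) = Mul(-4, p)
Function('f')(E) = 36
Add(Function('O')(221), Function('f')(464)) = Add(Mul(-4, 221), 36) = Add(-884, 36) = -848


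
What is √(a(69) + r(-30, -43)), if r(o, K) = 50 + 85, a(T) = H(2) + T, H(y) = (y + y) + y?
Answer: √210 ≈ 14.491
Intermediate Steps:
H(y) = 3*y (H(y) = 2*y + y = 3*y)
a(T) = 6 + T (a(T) = 3*2 + T = 6 + T)
r(o, K) = 135
√(a(69) + r(-30, -43)) = √((6 + 69) + 135) = √(75 + 135) = √210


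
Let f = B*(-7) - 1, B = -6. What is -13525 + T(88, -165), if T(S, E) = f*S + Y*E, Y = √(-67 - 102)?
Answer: -9917 - 2145*I ≈ -9917.0 - 2145.0*I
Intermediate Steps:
Y = 13*I (Y = √(-169) = 13*I ≈ 13.0*I)
f = 41 (f = -6*(-7) - 1 = 42 - 1 = 41)
T(S, E) = 41*S + 13*I*E (T(S, E) = 41*S + (13*I)*E = 41*S + 13*I*E)
-13525 + T(88, -165) = -13525 + (41*88 + 13*I*(-165)) = -13525 + (3608 - 2145*I) = -9917 - 2145*I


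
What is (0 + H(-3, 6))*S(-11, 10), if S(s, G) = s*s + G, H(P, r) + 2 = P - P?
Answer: -262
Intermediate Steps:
H(P, r) = -2 (H(P, r) = -2 + (P - P) = -2 + 0 = -2)
S(s, G) = G + s² (S(s, G) = s² + G = G + s²)
(0 + H(-3, 6))*S(-11, 10) = (0 - 2)*(10 + (-11)²) = -2*(10 + 121) = -2*131 = -262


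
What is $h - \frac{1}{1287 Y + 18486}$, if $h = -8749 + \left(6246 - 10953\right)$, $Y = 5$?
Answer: $- \frac{335336977}{24921} \approx -13456.0$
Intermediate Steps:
$h = -13456$ ($h = -8749 + \left(6246 - 10953\right) = -8749 - 4707 = -13456$)
$h - \frac{1}{1287 Y + 18486} = -13456 - \frac{1}{1287 \cdot 5 + 18486} = -13456 - \frac{1}{6435 + 18486} = -13456 - \frac{1}{24921} = - \frac{335336977}{24921}$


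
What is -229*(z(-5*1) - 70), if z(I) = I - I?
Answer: 16030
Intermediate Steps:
z(I) = 0
-229*(z(-5*1) - 70) = -229*(0 - 70) = -229*(-70) = 16030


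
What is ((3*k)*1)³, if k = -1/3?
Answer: -1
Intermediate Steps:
k = -⅓ (k = -1*⅓ = -⅓ ≈ -0.33333)
((3*k)*1)³ = ((3*(-⅓))*1)³ = (-1*1)³ = (-1)³ = -1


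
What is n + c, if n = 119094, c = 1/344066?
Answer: 40976196205/344066 ≈ 1.1909e+5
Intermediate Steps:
c = 1/344066 ≈ 2.9064e-6
n + c = 119094 + 1/344066 = 40976196205/344066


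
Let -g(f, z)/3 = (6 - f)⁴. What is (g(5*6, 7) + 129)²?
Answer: 990421049601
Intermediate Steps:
g(f, z) = -3*(6 - f)⁴
(g(5*6, 7) + 129)² = (-3*(-6 + 5*6)⁴ + 129)² = (-3*(-6 + 30)⁴ + 129)² = (-3*24⁴ + 129)² = (-3*331776 + 129)² = (-995328 + 129)² = (-995199)² = 990421049601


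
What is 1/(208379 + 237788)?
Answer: 1/446167 ≈ 2.2413e-6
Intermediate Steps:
1/(208379 + 237788) = 1/446167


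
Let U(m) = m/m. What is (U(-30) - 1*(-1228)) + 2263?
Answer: 3492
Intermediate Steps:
U(m) = 1
(U(-30) - 1*(-1228)) + 2263 = (1 - 1*(-1228)) + 2263 = (1 + 1228) + 2263 = 1229 + 2263 = 3492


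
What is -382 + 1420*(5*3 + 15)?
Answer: 42218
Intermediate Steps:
-382 + 1420*(5*3 + 15) = -382 + 1420*(15 + 15) = -382 + 1420*30 = -382 + 42600 = 42218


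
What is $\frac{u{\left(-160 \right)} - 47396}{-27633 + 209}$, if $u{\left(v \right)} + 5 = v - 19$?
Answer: $\frac{11895}{6856} \approx 1.735$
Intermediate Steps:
$u{\left(v \right)} = -24 + v$ ($u{\left(v \right)} = -5 + \left(v - 19\right) = -5 + \left(-19 + v\right) = -24 + v$)
$\frac{u{\left(-160 \right)} - 47396}{-27633 + 209} = \frac{\left(-24 - 160\right) - 47396}{-27633 + 209} = \frac{-184 - 47396}{-27424} = \left(-47580\right) \left(- \frac{1}{27424}\right) = \frac{11895}{6856}$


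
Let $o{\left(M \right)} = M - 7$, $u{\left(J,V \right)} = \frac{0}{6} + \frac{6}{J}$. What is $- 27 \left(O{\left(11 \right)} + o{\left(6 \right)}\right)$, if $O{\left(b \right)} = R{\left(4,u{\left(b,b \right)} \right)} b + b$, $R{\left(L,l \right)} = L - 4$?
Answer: $-270$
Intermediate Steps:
$u{\left(J,V \right)} = \frac{6}{J}$ ($u{\left(J,V \right)} = 0 \cdot \frac{1}{6} + \frac{6}{J} = 0 + \frac{6}{J} = \frac{6}{J}$)
$R{\left(L,l \right)} = -4 + L$
$o{\left(M \right)} = -7 + M$ ($o{\left(M \right)} = M - 7 = -7 + M$)
$O{\left(b \right)} = b$ ($O{\left(b \right)} = \left(-4 + 4\right) b + b = 0 b + b = 0 + b = b$)
$- 27 \left(O{\left(11 \right)} + o{\left(6 \right)}\right) = - 27 \left(11 + \left(-7 + 6\right)\right) = - 27 \left(11 - 1\right) = \left(-27\right) 10 = -270$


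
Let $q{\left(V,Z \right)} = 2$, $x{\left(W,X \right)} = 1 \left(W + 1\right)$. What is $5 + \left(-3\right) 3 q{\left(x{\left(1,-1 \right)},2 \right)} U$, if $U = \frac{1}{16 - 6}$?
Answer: $\frac{16}{5} \approx 3.2$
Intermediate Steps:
$x{\left(W,X \right)} = 1 + W$ ($x{\left(W,X \right)} = 1 \left(1 + W\right) = 1 + W$)
$U = \frac{1}{10} \approx 0.1$
$5 + \left(-3\right) 3 q{\left(x{\left(1,-1 \right)},2 \right)} U = 5 + \left(-3\right) 3 \cdot 2 \cdot \frac{1}{10} = 5 + \left(-9\right) 2 \cdot \frac{1}{10} = 5 - \frac{9}{5} = \frac{16}{5}$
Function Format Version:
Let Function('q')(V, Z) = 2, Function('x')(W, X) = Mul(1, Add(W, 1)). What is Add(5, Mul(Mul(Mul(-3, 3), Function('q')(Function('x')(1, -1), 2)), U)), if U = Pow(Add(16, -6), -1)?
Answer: Rational(16, 5) ≈ 3.2000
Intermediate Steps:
Function('x')(W, X) = Add(1, W) (Function('x')(W, X) = Mul(1, Add(1, W)) = Add(1, W))
U = Rational(1, 10) (U = Pow(10, -1) = Rational(1, 10) ≈ 0.10000)
Add(5, Mul(Mul(Mul(-3, 3), Function('q')(Function('x')(1, -1), 2)), U)) = Add(5, Mul(Mul(Mul(-3, 3), 2), Rational(1, 10))) = Add(5, Mul(Mul(-9, 2), Rational(1, 10))) = Add(5, Mul(-18, Rational(1, 10))) = Add(5, Rational(-9, 5)) = Rational(16, 5)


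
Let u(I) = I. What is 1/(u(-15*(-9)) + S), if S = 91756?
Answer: 1/91891 ≈ 1.0882e-5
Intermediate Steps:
1/(u(-15*(-9)) + S) = 1/(-15*(-9) + 91756) = 1/(135 + 91756) = 1/91891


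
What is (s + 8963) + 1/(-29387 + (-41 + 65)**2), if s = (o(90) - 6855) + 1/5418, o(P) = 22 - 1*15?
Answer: 330147289163/156097998 ≈ 2115.0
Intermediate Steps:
o(P) = 7 (o(P) = 22 - 15 = 7)
s = -37102463/5418 (s = (7 - 6855) + 1/5418 = -6848 + 1/5418 = -37102463/5418 ≈ -6848.0)
(s + 8963) + 1/(-29387 + (-41 + 65)**2) = (-37102463/5418 + 8963) + 1/(-29387 + (-41 + 65)**2) = 11459071/5418 + 1/(-29387 + 24**2) = 11459071/5418 + 1/(-29387 + 576) = 11459071/5418 + 1/(-28811) = 11459071/5418 - 1/28811 = 330147289163/156097998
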